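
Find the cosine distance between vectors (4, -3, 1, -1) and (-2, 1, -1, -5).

With u = (4, -3, 1, -1), v = (-2, 1, -1, -5):
u·v = 4·(-2) + (-3)·1 + 1·(-1) + (-1)·(-5) = (-8) + (-3) + (-1) + 5 = -7.
|u| = √(4² + (-3)² + 1² + (-1)²) = √27, |v| = √((-2)² + 1² + (-1)² + (-5)²) = √31, so |u||v| = √(27·31) = √837.
cos θ = (u·v)/(|u||v|) = -7/√837 ≈ -0.242
Cosine distance = 1 - cos θ ≈ 1 - (-0.242) = 1.242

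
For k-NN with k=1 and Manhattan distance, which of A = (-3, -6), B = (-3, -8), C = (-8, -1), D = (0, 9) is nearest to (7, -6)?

Distances: d(A) = 10, d(B) = 12, d(C) = 20, d(D) = 22. Nearest: A = (-3, -6) with distance 10.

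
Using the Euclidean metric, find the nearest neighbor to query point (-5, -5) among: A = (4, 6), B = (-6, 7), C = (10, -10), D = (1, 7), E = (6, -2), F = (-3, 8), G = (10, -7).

Distances: d(A) ≈ 14.2127, d(B) ≈ 12.0416, d(C) ≈ 15.8114, d(D) ≈ 13.4164, d(E) ≈ 11.4018, d(F) ≈ 13.1529, d(G) ≈ 15.1327. Nearest: E = (6, -2) with distance 11.4018.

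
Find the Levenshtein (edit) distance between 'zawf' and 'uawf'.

Let D[i][j] be the edit distance between the first i characters of 'zawf' and the first j characters of 'uawf', with D[i][0] = i, D[0][j] = j, and D[i][j] = D[i-1][j-1] if the characters match, else 1 + min(D[i-1][j], D[i][j-1], D[i-1][j-1]). Filling the table (rows: prefixes of 'zawf', columns: prefixes of 'uawf'):
     ε  u  a  w  f
  ε  0  1  2  3  4
  z  1  1  2  3  4
  a  2  2  1  2  3
  w  3  3  2  1  2
  f  4  4  3  2  1
The bottom-right entry gives D[4][4] = 1, so no sequence of fewer than 1 edit works. Backtracking through the table gives one optimal edit sequence (1 edit):
  zawf → uawf (sub z→u @1)
Edit distance = 1.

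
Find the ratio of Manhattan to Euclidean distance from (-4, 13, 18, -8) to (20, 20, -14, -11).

L1 = |-4 - 20| + |13 - 20| + |18 - (-14)| + |-8 - (-11)| = 24 + 7 + 32 + 3 = 66
L2 = √(24² + 7² + 32² + 3²) = √1658 ≈ 40.7185
L1 ≥ L2 always (equality iff movement is along one axis); L1 > L2 here.
Ratio L1/L2 = 66/√1658 ≈ 1.6209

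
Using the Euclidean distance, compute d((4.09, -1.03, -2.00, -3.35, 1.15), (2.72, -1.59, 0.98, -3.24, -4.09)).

(Σ|x_i - y_i|^2)^(1/2) = (|4.09 - 2.72|^2 + |-1.03 - (-1.59)|^2 + |-2 - 0.98|^2 + |-3.35 - (-3.24)|^2 + |1.15 - (-4.09)|^2)^(1/2)
= (1.37^2 + 0.56^2 + 2.98^2 + 0.11^2 + 5.24^2)^(1/2) = (1.8769 + 0.3136 + 8.8804 + 0.0121 + 27.4576)^(1/2) = (38.5406)^(1/2) ≈ 6.2081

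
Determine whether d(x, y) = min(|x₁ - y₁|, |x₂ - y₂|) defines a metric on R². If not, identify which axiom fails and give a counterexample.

No. d fails identity of indiscernibles: take x = (-2, 0) and y = (-2, 3). Then d(x,y) = min(|-2 - (-2)|, |0 - 3|) = min(0, 3) = 0, yet x ≠ y.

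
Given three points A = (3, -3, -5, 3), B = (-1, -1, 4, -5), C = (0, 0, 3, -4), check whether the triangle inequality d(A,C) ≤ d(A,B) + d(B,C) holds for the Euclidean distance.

d(A,B) = √(4² + 2² + 9² + 8²) = √165 ≈ 12.8452, d(B,C) = √(1² + 1² + 1² + 1²) = √4 = 2, d(A,C) = √(3² + 3² + 8² + 7²) = √131 ≈ 11.4455.
d(A,C) ≈ 11.4455 ≤ 12.8452 + 2 = 14.8452. Triangle inequality is satisfied.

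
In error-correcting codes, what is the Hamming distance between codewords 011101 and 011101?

Differing positions: none. Hamming distance = 0.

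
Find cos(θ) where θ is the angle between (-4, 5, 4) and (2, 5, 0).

With u = (-4, 5, 4), v = (2, 5, 0):
u·v = (-4)·2 + 5·5 + 4·0 = (-8) + 25 + 0 = 17.
|u| = √((-4)² + 5² + 4²) = √57, |v| = √(2² + 5² + 0²) = √29, so |u||v| = √(57·29) = √1653.
cos θ = (u·v)/(|u||v|) = 17/√1653 ≈ 0.4181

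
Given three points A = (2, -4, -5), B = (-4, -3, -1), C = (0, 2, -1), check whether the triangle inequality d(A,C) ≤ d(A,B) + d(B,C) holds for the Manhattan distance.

d(A,B) = 6 + 1 + 4 = 11, d(B,C) = 4 + 5 + 0 = 9, d(A,C) = 2 + 6 + 4 = 12.
d(A,C) = 12 ≤ 11 + 9 = 20. Triangle inequality is satisfied.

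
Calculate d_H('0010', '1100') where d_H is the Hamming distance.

Differing positions: 1, 2, 3. Hamming distance = 3.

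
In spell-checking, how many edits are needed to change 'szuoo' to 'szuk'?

Let D[i][j] be the edit distance between the first i characters of 'szuoo' and the first j characters of 'szuk', with D[i][0] = i, D[0][j] = j, and D[i][j] = D[i-1][j-1] if the characters match, else 1 + min(D[i-1][j], D[i][j-1], D[i-1][j-1]). Filling the table (rows: prefixes of 'szuoo', columns: prefixes of 'szuk'):
     ε  s  z  u  k
  ε  0  1  2  3  4
  s  1  0  1  2  3
  z  2  1  0  1  2
  u  3  2  1  0  1
  o  4  3  2  1  1
  o  5  4  3  2  2
The bottom-right entry gives D[5][4] = 2, so no sequence of fewer than 2 edits works. Backtracking through the table gives one optimal edit sequence (2 edits):
  szuoo → szuo (del o @4)
  szuo → szuk (sub o→k @4)
Edit distance = 2.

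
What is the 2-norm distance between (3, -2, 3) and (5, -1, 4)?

(Σ|x_i - y_i|^2)^(1/2) = (|3 - 5|^2 + |-2 - (-1)|^2 + |3 - 4|^2)^(1/2)
= (2^2 + 1^2 + 1^2)^(1/2) = (4 + 1 + 1)^(1/2) = (6)^(1/2) ≈ 2.4495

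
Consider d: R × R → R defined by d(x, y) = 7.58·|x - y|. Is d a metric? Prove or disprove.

Yes. Since |x - y| is a metric on R and 7.58 > 0, the positive scalar multiple 7.58·|x - y| is also a metric: scaling by a positive constant preserves non-negativity, identity (d=0 ⟺ |x-y|=0 ⟺ x=y), symmetry, and the triangle inequality.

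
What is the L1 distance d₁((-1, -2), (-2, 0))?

Σ|x_i - y_i| = |-1 - (-2)| + |-2 - 0| = 1 + 2 = 3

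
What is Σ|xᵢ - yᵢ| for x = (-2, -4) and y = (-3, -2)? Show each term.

Σ|x_i - y_i| = |-2 - (-3)| + |-4 - (-2)| = 1 + 2 = 3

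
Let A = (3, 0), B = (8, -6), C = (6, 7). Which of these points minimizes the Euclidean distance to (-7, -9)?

Distances: d(A) ≈ 13.4536, d(B) ≈ 15.2971, d(C) ≈ 20.6155. Nearest: A = (3, 0) with distance 13.4536.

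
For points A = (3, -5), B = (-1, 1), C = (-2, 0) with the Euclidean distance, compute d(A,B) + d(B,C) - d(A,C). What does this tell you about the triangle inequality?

d(A,B) = √(4² + 6²) = √52 ≈ 7.2111, d(B,C) = √(1² + 1²) = √2 ≈ 1.4142, d(A,C) = √(5² + 5²) = √50 ≈ 7.0711.
d(A,B) + d(B,C) - d(A,C) = 7.2111 + 1.4142 - 7.0711 = 8.6253 - 7.0711 = 1.5542 (to 4 decimal places). This is ≥ 0, so the triangle inequality holds for these points.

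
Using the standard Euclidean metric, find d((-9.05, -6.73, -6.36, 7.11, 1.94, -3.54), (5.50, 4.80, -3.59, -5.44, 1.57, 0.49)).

√(Σ(x_i - y_i)²) = √((-9.05 - 5.5)² + (-6.73 - 4.8)² + (-6.36 - (-3.59))² + (7.11 - (-5.44))² + (1.94 - 1.57)² + (-3.54 - 0.49)²)
= √((-14.55)² + (-11.53)² + (-2.77)² + 12.55² + 0.37² + (-4.03)²) = √(211.7025 + 132.9409 + 7.6729 + 157.5025 + 0.1369 + 16.2409) = √526.1966 ≈ 22.939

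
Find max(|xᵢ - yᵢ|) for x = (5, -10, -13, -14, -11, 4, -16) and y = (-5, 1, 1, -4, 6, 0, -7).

max(|x_i - y_i|) = max(|5 - (-5)|, |-10 - 1|, |-13 - 1|, |-14 - (-4)|, |-11 - 6|, |4 - 0|, |-16 - (-7)|) = max(10, 11, 14, 10, 17, 4, 9) = 17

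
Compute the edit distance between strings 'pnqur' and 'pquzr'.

Let D[i][j] be the edit distance between the first i characters of 'pnqur' and the first j characters of 'pquzr', with D[i][0] = i, D[0][j] = j, and D[i][j] = D[i-1][j-1] if the characters match, else 1 + min(D[i-1][j], D[i][j-1], D[i-1][j-1]). Filling the table (rows: prefixes of 'pnqur', columns: prefixes of 'pquzr'):
     ε  p  q  u  z  r
  ε  0  1  2  3  4  5
  p  1  0  1  2  3  4
  n  2  1  1  2  3  4
  q  3  2  1  2  3  4
  u  4  3  2  1  2  3
  r  5  4  3  2  2  2
The bottom-right entry gives D[5][5] = 2, so no sequence of fewer than 2 edits works. Backtracking through the table gives one optimal edit sequence (2 edits):
  pnqur → pqur (del n @2)
  pqur → pquzr (ins z @4)
Edit distance = 2.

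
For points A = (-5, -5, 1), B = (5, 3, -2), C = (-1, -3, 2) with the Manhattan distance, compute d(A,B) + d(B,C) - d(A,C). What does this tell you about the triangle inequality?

d(A,B) = 10 + 8 + 3 = 21, d(B,C) = 6 + 6 + 4 = 16, d(A,C) = 4 + 2 + 1 = 7.
d(A,B) + d(B,C) - d(A,C) = 21 + 16 - 7 = 37 - 7 = 30. This is ≥ 0, so the triangle inequality holds for these points.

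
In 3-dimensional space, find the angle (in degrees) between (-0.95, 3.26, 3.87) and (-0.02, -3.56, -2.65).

With u = (-0.95, 3.26, 3.87), v = (-0.02, -3.56, -2.65):
u·v = (-0.95)·(-0.02) + 3.26·(-3.56) + 3.87·(-2.65) = 0.019 + (-11.6056) + (-10.2555) = -21.8421.
|u| = √((-0.95)² + 3.26² + 3.87²) = √(0.9025 + 10.6276 + 14.9769) = √26.507, |v| = √((-0.02)² + (-3.56)² + (-2.65)²) = √(0.0004 + 12.6736 + 7.0225) = √19.6965.
cos θ = (u·v)/(|u||v|) = -21.8421/(√26.507·√19.6965) ≈ -0.955916
θ = arccos(-0.955916) ≈ 162.92°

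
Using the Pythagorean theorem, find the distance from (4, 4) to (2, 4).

√(Σ(x_i - y_i)²) = √((4 - 2)² + (4 - 4)²)
= √(2² + 0²) = √(4 + 0) = √4 = 2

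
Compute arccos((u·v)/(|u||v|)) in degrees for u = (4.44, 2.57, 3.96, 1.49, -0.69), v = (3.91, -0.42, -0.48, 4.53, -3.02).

With u = (4.44, 2.57, 3.96, 1.49, -0.69), v = (3.91, -0.42, -0.48, 4.53, -3.02):
u·v = 4.44·3.91 + 2.57·(-0.42) + 3.96·(-0.48) + 1.49·4.53 + (-0.69)·(-3.02) = 17.3604 + (-1.0794) + (-1.9008) + 6.7497 + 2.0838 = 23.2137.
|u| = √(4.44² + 2.57² + 3.96² + 1.49² + (-0.69)²) = √(19.7136 + 6.6049 + 15.6816 + 2.2201 + 0.4761) = √44.6963, |v| = √(3.91² + (-0.42)² + (-0.48)² + 4.53² + (-3.02)²) = √(15.2881 + 0.1764 + 0.2304 + 20.5209 + 9.1204) = √45.3362.
cos θ = (u·v)/(|u||v|) = 23.2137/(√44.6963·√45.3362) ≈ 0.515687
θ = arccos(0.515687) ≈ 58.96°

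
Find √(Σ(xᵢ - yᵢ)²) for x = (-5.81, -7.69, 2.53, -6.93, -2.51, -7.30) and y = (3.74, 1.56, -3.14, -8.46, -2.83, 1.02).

√(Σ(x_i - y_i)²) = √((-5.81 - 3.74)² + (-7.69 - 1.56)² + (2.53 - (-3.14))² + (-6.93 - (-8.46))² + (-2.51 - (-2.83))² + (-7.3 - 1.02)²)
= √((-9.55)² + (-9.25)² + 5.67² + 1.53² + 0.32² + (-8.32)²) = √(91.2025 + 85.5625 + 32.1489 + 2.3409 + 0.1024 + 69.2224) = √280.5796 ≈ 16.7505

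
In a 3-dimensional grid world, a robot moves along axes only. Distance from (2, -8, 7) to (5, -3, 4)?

Σ|x_i - y_i| = |2 - 5| + |-8 - (-3)| + |7 - 4| = 3 + 5 + 3 = 11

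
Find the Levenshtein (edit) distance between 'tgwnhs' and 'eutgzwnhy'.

Let D[i][j] be the edit distance between the first i characters of 'tgwnhs' and the first j characters of 'eutgzwnhy', with D[i][0] = i, D[0][j] = j, and D[i][j] = D[i-1][j-1] if the characters match, else 1 + min(D[i-1][j], D[i][j-1], D[i-1][j-1]). Filling the table (rows: prefixes of 'tgwnhs', columns: prefixes of 'eutgzwnhy'):
     ε  e  u  t  g  z  w  n  h  y
  ε  0  1  2  3  4  5  6  7  8  9
  t  1  1  2  2  3  4  5  6  7  8
  g  2  2  2  3  2  3  4  5  6  7
  w  3  3  3  3  3  3  3  4  5  6
  n  4  4  4  4  4  4  4  3  4  5
  h  5  5  5  5  5  5  5  4  3  4
  s  6  6  6  6  6  6  6  5  4  4
The bottom-right entry gives D[6][9] = 4, so no sequence of fewer than 4 edits works. Backtracking through the table gives one optimal edit sequence (4 edits):
  tgwnhs → etgwnhs (ins e @1)
  etgwnhs → eutgwnhs (ins u @2)
  eutgwnhs → eutgzwnhs (ins z @5)
  eutgzwnhs → eutgzwnhy (sub s→y @9)
Edit distance = 4.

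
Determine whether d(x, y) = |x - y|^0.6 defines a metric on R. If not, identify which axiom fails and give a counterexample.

Yes. With 0 < p = 0.6 ≤ 1, d(x,y) = |x-y|^0.6 is a metric on R. Non-negativity and symmetry are immediate; |x-y|^0.6 = 0 ⟺ |x-y| = 0 ⟺ x = y. For the triangle inequality, the function t ↦ t^0.6 is subadditive on [0,∞) when p ≤ 1, so |x-z|^0.6 ≤ (|x-y| + |y-z|)^0.6 ≤ |x-y|^0.6 + |y-z|^0.6.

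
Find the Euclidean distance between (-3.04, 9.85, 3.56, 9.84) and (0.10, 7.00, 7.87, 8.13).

√(Σ(x_i - y_i)²) = √((-3.04 - 0.1)² + (9.85 - 7)² + (3.56 - 7.87)² + (9.84 - 8.13)²)
= √((-3.14)² + 2.85² + (-4.31)² + 1.71²) = √(9.8596 + 8.1225 + 18.5761 + 2.9241) = √39.4823 ≈ 6.2835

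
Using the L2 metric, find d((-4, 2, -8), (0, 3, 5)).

√(Σ(x_i - y_i)²) = √((-4 - 0)² + (2 - 3)² + (-8 - 5)²)
= √((-4)² + (-1)² + (-13)²) = √(16 + 1 + 169) = √186 ≈ 13.6382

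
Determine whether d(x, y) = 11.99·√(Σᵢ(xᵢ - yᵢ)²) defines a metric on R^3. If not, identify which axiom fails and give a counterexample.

Yes. The L2 (Euclidean) norm induces a metric on R^3, and multiplying a metric by a positive constant 11.99 > 0 preserves all four axioms: non-negativity (11.99·||x-y|| ≥ 0), identity (11.99·||x-y|| = 0 ⟺ ||x-y|| = 0 ⟺ x = y), symmetry (||x-y|| = ||y-x||), and the triangle inequality (11.99·||x-z|| ≤ 11.99·||x-y|| + 11.99·||y-z||). So d is a metric.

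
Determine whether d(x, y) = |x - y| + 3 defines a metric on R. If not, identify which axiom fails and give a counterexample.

No. d fails identity of indiscernibles (specifically d(x,x) = 0): d(-5, -5) = |-5 - (-5)| + 3 = 0 + 3 = 3 ≠ 0.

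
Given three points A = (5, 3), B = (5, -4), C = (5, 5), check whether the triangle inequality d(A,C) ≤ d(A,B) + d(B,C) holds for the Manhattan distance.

d(A,B) = 0 + 7 = 7, d(B,C) = 0 + 9 = 9, d(A,C) = 0 + 2 = 2.
d(A,C) = 2 ≤ 7 + 9 = 16. Triangle inequality is satisfied.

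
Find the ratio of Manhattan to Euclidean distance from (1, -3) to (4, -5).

L1 = |1 - 4| + |-3 - (-5)| = 3 + 2 = 5
L2 = √(3² + 2²) = √13 ≈ 3.6056
L1 ≥ L2 always (equality iff movement is along one axis); L1 > L2 here.
Ratio L1/L2 = 5/√13 ≈ 1.3868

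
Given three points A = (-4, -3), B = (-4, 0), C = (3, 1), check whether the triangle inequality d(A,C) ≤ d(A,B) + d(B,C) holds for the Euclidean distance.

d(A,B) = √(0² + 3²) = √9 = 3, d(B,C) = √(7² + 1²) = √50 ≈ 7.0711, d(A,C) = √(7² + 4²) = √65 ≈ 8.0623.
d(A,C) ≈ 8.0623 ≤ 3 + 7.0711 = 10.0711. Triangle inequality is satisfied.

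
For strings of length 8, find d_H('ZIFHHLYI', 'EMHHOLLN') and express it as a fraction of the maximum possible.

Differing positions: 1, 2, 3, 5, 7, 8. Hamming distance = 6. The maximum possible Hamming distance for length-8 strings is 8, so d_H/8 = 6/8 = 0.75.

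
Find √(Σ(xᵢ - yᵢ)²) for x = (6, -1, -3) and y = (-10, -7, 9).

√(Σ(x_i - y_i)²) = √((6 - (-10))² + (-1 - (-7))² + (-3 - 9)²)
= √(16² + 6² + (-12)²) = √(256 + 36 + 144) = √436 ≈ 20.8806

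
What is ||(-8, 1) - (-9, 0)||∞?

max(|x_i - y_i|) = max(|-8 - (-9)|, |1 - 0|) = max(1, 1) = 1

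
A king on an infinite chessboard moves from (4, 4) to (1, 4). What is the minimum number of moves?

max(|x_i - y_i|) = max(|4 - 1|, |4 - 4|) = max(3, 0) = 3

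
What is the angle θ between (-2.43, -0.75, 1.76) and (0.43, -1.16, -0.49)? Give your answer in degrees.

With u = (-2.43, -0.75, 1.76), v = (0.43, -1.16, -0.49):
u·v = (-2.43)·0.43 + (-0.75)·(-1.16) + 1.76·(-0.49) = (-1.0449) + 0.87 + (-0.8624) = -1.0373.
|u| = √((-2.43)² + (-0.75)² + 1.76²) = √(5.9049 + 0.5625 + 3.0976) = √9.565, |v| = √(0.43² + (-1.16)² + (-0.49)²) = √(0.1849 + 1.3456 + 0.2401) = √1.7706.
cos θ = (u·v)/(|u||v|) = -1.0373/(√9.565·√1.7706) ≈ -0.252059
θ = arccos(-0.252059) ≈ 104.6°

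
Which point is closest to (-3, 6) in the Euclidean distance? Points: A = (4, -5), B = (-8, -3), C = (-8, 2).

Distances: d(A) ≈ 13.0384, d(B) ≈ 10.2956, d(C) ≈ 6.4031. Nearest: C = (-8, 2) with distance 6.4031.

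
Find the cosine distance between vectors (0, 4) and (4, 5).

With u = (0, 4), v = (4, 5):
u·v = 0·4 + 4·5 = 0 + 20 = 20.
|u| = √(0² + 4²) = √16, |v| = √(4² + 5²) = √41, so |u||v| = √(16·41) = √656.
cos θ = (u·v)/(|u||v|) = 20/√656 ≈ 0.7809
Cosine distance = 1 - cos θ ≈ 1 - 0.7809 = 0.2191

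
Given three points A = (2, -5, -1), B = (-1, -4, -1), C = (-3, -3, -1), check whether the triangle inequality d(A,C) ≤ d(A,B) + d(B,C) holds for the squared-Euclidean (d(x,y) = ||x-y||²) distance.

d(A,B) = 3² + 1² + 0² = 10, d(B,C) = 2² + 1² + 0² = 5, d(A,C) = 5² + 2² + 0² = 29.
d(A,C) = 29 > 10 + 5 = 15. Triangle inequality is VIOLATED. (Squared-Euclidean is not a metric — this is a counterexample.)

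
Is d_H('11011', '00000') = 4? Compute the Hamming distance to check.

Differing positions: 1, 2, 4, 5. Hamming distance = 4, so the claim is true.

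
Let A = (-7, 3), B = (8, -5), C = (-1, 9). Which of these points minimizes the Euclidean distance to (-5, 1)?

Distances: d(A) ≈ 2.8284, d(B) ≈ 14.3178, d(C) ≈ 8.9443. Nearest: A = (-7, 3) with distance 2.8284.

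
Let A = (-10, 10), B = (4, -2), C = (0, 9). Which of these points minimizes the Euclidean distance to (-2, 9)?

Distances: d(A) ≈ 8.0623, d(B) ≈ 12.53, d(C) = 2. Nearest: C = (0, 9) with distance 2.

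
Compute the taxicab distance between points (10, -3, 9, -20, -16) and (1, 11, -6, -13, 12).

Σ|x_i - y_i| = |10 - 1| + |-3 - 11| + |9 - (-6)| + |-20 - (-13)| + |-16 - 12| = 9 + 14 + 15 + 7 + 28 = 73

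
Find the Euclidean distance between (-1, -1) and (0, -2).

√(Σ(x_i - y_i)²) = √((-1 - 0)² + (-1 - (-2))²)
= √((-1)² + 1²) = √(1 + 1) = √2 ≈ 1.4142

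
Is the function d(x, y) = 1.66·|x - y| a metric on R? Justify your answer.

Yes. Since |x - y| is a metric on R and 1.66 > 0, the positive scalar multiple 1.66·|x - y| is also a metric: scaling by a positive constant preserves non-negativity, identity (d=0 ⟺ |x-y|=0 ⟺ x=y), symmetry, and the triangle inequality.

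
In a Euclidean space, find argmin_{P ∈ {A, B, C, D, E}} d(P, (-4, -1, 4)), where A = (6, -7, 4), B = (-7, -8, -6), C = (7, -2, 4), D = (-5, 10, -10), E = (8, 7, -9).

Distances: d(A) ≈ 11.6619, d(B) ≈ 12.5698, d(C) ≈ 11.0454, d(D) ≈ 17.8326, d(E) ≈ 19.4165. Nearest: C = (7, -2, 4) with distance 11.0454.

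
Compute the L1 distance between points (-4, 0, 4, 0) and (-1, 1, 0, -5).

Σ|x_i - y_i| = |-4 - (-1)| + |0 - 1| + |4 - 0| + |0 - (-5)| = 3 + 1 + 4 + 5 = 13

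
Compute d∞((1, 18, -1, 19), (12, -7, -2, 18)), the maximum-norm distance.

max(|x_i - y_i|) = max(|1 - 12|, |18 - (-7)|, |-1 - (-2)|, |19 - 18|) = max(11, 25, 1, 1) = 25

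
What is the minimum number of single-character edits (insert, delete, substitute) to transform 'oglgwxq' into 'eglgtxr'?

Let D[i][j] be the edit distance between the first i characters of 'oglgwxq' and the first j characters of 'eglgtxr', with D[i][0] = i, D[0][j] = j, and D[i][j] = D[i-1][j-1] if the characters match, else 1 + min(D[i-1][j], D[i][j-1], D[i-1][j-1]). Filling the table (rows: prefixes of 'oglgwxq', columns: prefixes of 'eglgtxr'):
     ε  e  g  l  g  t  x  r
  ε  0  1  2  3  4  5  6  7
  o  1  1  2  3  4  5  6  7
  g  2  2  1  2  3  4  5  6
  l  3  3  2  1  2  3  4  5
  g  4  4  3  2  1  2  3  4
  w  5  5  4  3  2  2  3  4
  x  6  6  5  4  3  3  2  3
  q  7  7  6  5  4  4  3  3
The bottom-right entry gives D[7][7] = 3, so no sequence of fewer than 3 edits works. Backtracking through the table gives one optimal edit sequence (3 edits):
  oglgwxq → eglgwxq (sub o→e @1)
  eglgwxq → eglgtxq (sub w→t @5)
  eglgtxq → eglgtxr (sub q→r @7)
Edit distance = 3.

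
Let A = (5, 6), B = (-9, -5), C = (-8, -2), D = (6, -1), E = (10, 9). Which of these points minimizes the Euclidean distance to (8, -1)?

Distances: d(A) ≈ 7.6158, d(B) ≈ 17.4642, d(C) ≈ 16.0312, d(D) = 2, d(E) ≈ 10.198. Nearest: D = (6, -1) with distance 2.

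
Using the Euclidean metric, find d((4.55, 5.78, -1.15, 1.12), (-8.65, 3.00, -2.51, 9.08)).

√(Σ(x_i - y_i)²) = √((4.55 - (-8.65))² + (5.78 - 3)² + (-1.15 - (-2.51))² + (1.12 - 9.08)²)
= √(13.2² + 2.78² + 1.36² + (-7.96)²) = √(174.24 + 7.7284 + 1.8496 + 63.3616) = √247.1796 ≈ 15.7219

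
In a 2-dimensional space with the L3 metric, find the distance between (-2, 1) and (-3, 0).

(Σ|x_i - y_i|^3)^(1/3) = (|-2 - (-3)|^3 + |1 - 0|^3)^(1/3)
= (1^3 + 1^3)^(1/3) = (1 + 1)^(1/3) = (2)^(1/3) ≈ 1.2599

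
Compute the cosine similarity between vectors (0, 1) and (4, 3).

With u = (0, 1), v = (4, 3):
u·v = 0·4 + 1·3 = 0 + 3 = 3.
|u| = √(0² + 1²) = √1, |v| = √(4² + 3²) = √25, so |u||v| = √(1·25) = √25 = 5.
cos θ = (u·v)/(|u||v|) = 3/5 = 0.6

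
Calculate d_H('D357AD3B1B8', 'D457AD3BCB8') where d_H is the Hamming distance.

Differing positions: 2, 9. Hamming distance = 2.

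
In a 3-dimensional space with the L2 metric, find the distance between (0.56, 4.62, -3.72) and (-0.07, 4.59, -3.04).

(Σ|x_i - y_i|^2)^(1/2) = (|0.56 - (-0.07)|^2 + |4.62 - 4.59|^2 + |-3.72 - (-3.04)|^2)^(1/2)
= (0.63^2 + 0.03^2 + 0.68^2)^(1/2) = (0.3969 + 0.0009 + 0.4624)^(1/2) = (0.8602)^(1/2) ≈ 0.9275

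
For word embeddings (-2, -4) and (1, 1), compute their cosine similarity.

With u = (-2, -4), v = (1, 1):
u·v = (-2)·1 + (-4)·1 = (-2) + (-4) = -6.
|u| = √((-2)² + (-4)²) = √20, |v| = √(1² + 1²) = √2, so |u||v| = √(20·2) = √40.
cos θ = (u·v)/(|u||v|) = -6/√40 ≈ -0.9487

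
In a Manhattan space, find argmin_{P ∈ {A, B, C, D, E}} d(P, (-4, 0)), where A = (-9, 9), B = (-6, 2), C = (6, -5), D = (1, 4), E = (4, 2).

Distances: d(A) = 14, d(B) = 4, d(C) = 15, d(D) = 9, d(E) = 10. Nearest: B = (-6, 2) with distance 4.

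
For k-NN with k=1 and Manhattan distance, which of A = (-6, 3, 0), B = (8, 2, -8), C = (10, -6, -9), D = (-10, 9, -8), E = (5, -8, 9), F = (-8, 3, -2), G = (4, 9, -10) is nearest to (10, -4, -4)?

Distances: d(A) = 27, d(B) = 12, d(C) = 7, d(D) = 37, d(E) = 22, d(F) = 27, d(G) = 25. Nearest: C = (10, -6, -9) with distance 7.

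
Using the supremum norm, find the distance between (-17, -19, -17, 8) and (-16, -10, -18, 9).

max(|x_i - y_i|) = max(|-17 - (-16)|, |-19 - (-10)|, |-17 - (-18)|, |8 - 9|) = max(1, 9, 1, 1) = 9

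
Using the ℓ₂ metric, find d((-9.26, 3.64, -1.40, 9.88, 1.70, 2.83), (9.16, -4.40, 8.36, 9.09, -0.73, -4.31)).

√(Σ(x_i - y_i)²) = √((-9.26 - 9.16)² + (3.64 - (-4.4))² + (-1.4 - 8.36)² + (9.88 - 9.09)² + (1.7 - (-0.73))² + (2.83 - (-4.31))²)
= √((-18.42)² + 8.04² + (-9.76)² + 0.79² + 2.43² + 7.14²) = √(339.2964 + 64.6416 + 95.2576 + 0.6241 + 5.9049 + 50.9796) = √556.7042 ≈ 23.5946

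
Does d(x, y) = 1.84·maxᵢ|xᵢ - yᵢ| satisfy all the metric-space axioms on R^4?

Yes. The L∞ (Chebyshev) norm induces a metric on R^4, and multiplying a metric by a positive constant 1.84 > 0 preserves all four axioms: non-negativity (1.84·||x-y|| ≥ 0), identity (1.84·||x-y|| = 0 ⟺ ||x-y|| = 0 ⟺ x = y), symmetry (||x-y|| = ||y-x||), and the triangle inequality (1.84·||x-z|| ≤ 1.84·||x-y|| + 1.84·||y-z||). So d is a metric.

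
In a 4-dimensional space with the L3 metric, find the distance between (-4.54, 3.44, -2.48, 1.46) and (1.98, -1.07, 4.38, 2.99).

(Σ|x_i - y_i|^3)^(1/3) = (|-4.54 - 1.98|^3 + |3.44 - (-1.07)|^3 + |-2.48 - 4.38|^3 + |1.46 - 2.99|^3)^(1/3)
= (6.52^3 + 4.51^3 + 6.86^3 + 1.53^3)^(1/3) ≈ (277.1678 + 91.7339 + 322.8289 + 3.5816)^(1/3) = (695.3122)^(1/3) ≈ 8.8592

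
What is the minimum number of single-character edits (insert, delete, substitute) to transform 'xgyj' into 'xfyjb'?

Let D[i][j] be the edit distance between the first i characters of 'xgyj' and the first j characters of 'xfyjb', with D[i][0] = i, D[0][j] = j, and D[i][j] = D[i-1][j-1] if the characters match, else 1 + min(D[i-1][j], D[i][j-1], D[i-1][j-1]). Filling the table (rows: prefixes of 'xgyj', columns: prefixes of 'xfyjb'):
     ε  x  f  y  j  b
  ε  0  1  2  3  4  5
  x  1  0  1  2  3  4
  g  2  1  1  2  3  4
  y  3  2  2  1  2  3
  j  4  3  3  2  1  2
The bottom-right entry gives D[4][5] = 2, so no sequence of fewer than 2 edits works. Backtracking through the table gives one optimal edit sequence (2 edits):
  xgyj → xfyj (sub g→f @2)
  xfyj → xfyjb (ins b @5)
Edit distance = 2.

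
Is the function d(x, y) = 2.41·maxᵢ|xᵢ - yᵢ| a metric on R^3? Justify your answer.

Yes. The L∞ (Chebyshev) norm induces a metric on R^3, and multiplying a metric by a positive constant 2.41 > 0 preserves all four axioms: non-negativity (2.41·||x-y|| ≥ 0), identity (2.41·||x-y|| = 0 ⟺ ||x-y|| = 0 ⟺ x = y), symmetry (||x-y|| = ||y-x||), and the triangle inequality (2.41·||x-z|| ≤ 2.41·||x-y|| + 2.41·||y-z||). So d is a metric.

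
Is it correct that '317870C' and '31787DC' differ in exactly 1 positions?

Differing positions: 6. Hamming distance = 1, so the claim is true.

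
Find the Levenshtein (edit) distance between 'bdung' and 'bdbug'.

Let D[i][j] be the edit distance between the first i characters of 'bdung' and the first j characters of 'bdbug', with D[i][0] = i, D[0][j] = j, and D[i][j] = D[i-1][j-1] if the characters match, else 1 + min(D[i-1][j], D[i][j-1], D[i-1][j-1]). Filling the table (rows: prefixes of 'bdung', columns: prefixes of 'bdbug'):
     ε  b  d  b  u  g
  ε  0  1  2  3  4  5
  b  1  0  1  2  3  4
  d  2  1  0  1  2  3
  u  3  2  1  1  1  2
  n  4  3  2  2  2  2
  g  5  4  3  3  3  2
The bottom-right entry gives D[5][5] = 2, so no sequence of fewer than 2 edits works. Backtracking through the table gives one optimal edit sequence (2 edits):
  bdung → bdbng (sub u→b @3)
  bdbng → bdbug (sub n→u @4)
Edit distance = 2.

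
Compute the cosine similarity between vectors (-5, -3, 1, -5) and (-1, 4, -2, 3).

With u = (-5, -3, 1, -5), v = (-1, 4, -2, 3):
u·v = (-5)·(-1) + (-3)·4 + 1·(-2) + (-5)·3 = 5 + (-12) + (-2) + (-15) = -24.
|u| = √((-5)² + (-3)² + 1² + (-5)²) = √60, |v| = √((-1)² + 4² + (-2)² + 3²) = √30, so |u||v| = √(60·30) = √1800.
cos θ = (u·v)/(|u||v|) = -24/√1800 ≈ -0.5657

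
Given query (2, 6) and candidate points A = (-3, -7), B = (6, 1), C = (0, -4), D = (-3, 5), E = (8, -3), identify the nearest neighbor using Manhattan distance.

Distances: d(A) = 18, d(B) = 9, d(C) = 12, d(D) = 6, d(E) = 15. Nearest: D = (-3, 5) with distance 6.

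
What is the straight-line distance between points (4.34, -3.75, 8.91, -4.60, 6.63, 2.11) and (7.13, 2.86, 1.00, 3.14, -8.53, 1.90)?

√(Σ(x_i - y_i)²) = √((4.34 - 7.13)² + (-3.75 - 2.86)² + (8.91 - 1)² + (-4.6 - 3.14)² + (6.63 - (-8.53))² + (2.11 - 1.9)²)
= √((-2.79)² + (-6.61)² + 7.91² + (-7.74)² + 15.16² + 0.21²) = √(7.7841 + 43.6921 + 62.5681 + 59.9076 + 229.8256 + 0.0441) = √403.8216 ≈ 20.0953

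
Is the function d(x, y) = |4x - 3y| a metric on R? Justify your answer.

No. d fails symmetry: d(5, 2) = |4·5 - 3·2| = |14| = 14, but d(2, 5) = |4·2 - 3·5| = |-7| = 7. Since 14 ≠ 7, d(x,y) ≠ d(y,x) in general.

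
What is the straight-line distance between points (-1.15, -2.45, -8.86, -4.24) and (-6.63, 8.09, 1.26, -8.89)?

√(Σ(x_i - y_i)²) = √((-1.15 - (-6.63))² + (-2.45 - 8.09)² + (-8.86 - 1.26)² + (-4.24 - (-8.89))²)
= √(5.48² + (-10.54)² + (-10.12)² + 4.65²) = √(30.0304 + 111.0916 + 102.4144 + 21.6225) = √265.1589 ≈ 16.2837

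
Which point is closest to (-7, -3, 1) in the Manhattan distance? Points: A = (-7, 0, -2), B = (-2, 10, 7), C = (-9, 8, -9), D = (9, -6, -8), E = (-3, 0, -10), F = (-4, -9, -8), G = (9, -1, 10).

Distances: d(A) = 6, d(B) = 24, d(C) = 23, d(D) = 28, d(E) = 18, d(F) = 18, d(G) = 27. Nearest: A = (-7, 0, -2) with distance 6.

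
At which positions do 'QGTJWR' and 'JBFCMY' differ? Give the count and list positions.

Differing positions: 1, 2, 3, 4, 5, 6. Hamming distance = 6.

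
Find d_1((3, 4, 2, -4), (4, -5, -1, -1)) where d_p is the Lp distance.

Σ|x_i - y_i| = |3 - 4| + |4 - (-5)| + |2 - (-1)| + |-4 - (-1)| = 1 + 9 + 3 + 3 = 16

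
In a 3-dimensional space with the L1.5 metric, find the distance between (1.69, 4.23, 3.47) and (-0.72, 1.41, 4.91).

(Σ|x_i - y_i|^1.5)^(1/1.5) = (|1.69 - (-0.72)|^1.5 + |4.23 - 1.41|^1.5 + |3.47 - 4.91|^1.5)^(1/1.5)
= (2.41^1.5 + 2.82^1.5 + 1.44^1.5)^(1/1.5) ≈ (3.7413 + 4.7356 + 1.728)^(1/1.5) = (10.2049)^(1/1.5) ≈ 4.7048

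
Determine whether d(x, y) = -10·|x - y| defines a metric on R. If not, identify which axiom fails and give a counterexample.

No. With c = -10 < 0, d fails non-negativity: d(5, 13) = -10·|5 - 13| = -10·8 = -80 < 0.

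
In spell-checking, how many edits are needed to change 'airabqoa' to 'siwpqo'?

Let D[i][j] be the edit distance between the first i characters of 'airabqoa' and the first j characters of 'siwpqo', with D[i][0] = i, D[0][j] = j, and D[i][j] = D[i-1][j-1] if the characters match, else 1 + min(D[i-1][j], D[i][j-1], D[i-1][j-1]). Filling the table (rows: prefixes of 'airabqoa', columns: prefixes of 'siwpqo'):
     ε  s  i  w  p  q  o
  ε  0  1  2  3  4  5  6
  a  1  1  2  3  4  5  6
  i  2  2  1  2  3  4  5
  r  3  3  2  2  3  4  5
  a  4  4  3  3  3  4  5
  b  5  5  4  4  4  4  5
  q  6  6  5  5  5  4  5
  o  7  7  6  6  6  5  4
  a  8  8  7  7  7  6  5
The bottom-right entry gives D[8][6] = 5, so no sequence of fewer than 5 edits works. Backtracking through the table gives one optimal edit sequence (5 edits):
  airabqoa → sirabqoa (sub a→s @1)
  sirabqoa → siabqoa (del r @3)
  siabqoa → siwbqoa (sub a→w @3)
  siwbqoa → siwpqoa (sub b→p @4)
  siwpqoa → siwpqo (del a @7)
Edit distance = 5.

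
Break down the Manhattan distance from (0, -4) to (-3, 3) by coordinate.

Σ|x_i - y_i| = |0 - (-3)| + |-4 - 3| = 3 + 7 = 10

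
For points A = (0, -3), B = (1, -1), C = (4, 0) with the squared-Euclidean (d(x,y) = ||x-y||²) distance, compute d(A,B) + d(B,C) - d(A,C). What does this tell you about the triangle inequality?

d(A,B) = 1² + 2² = 5, d(B,C) = 3² + 1² = 10, d(A,C) = 4² + 3² = 25.
d(A,B) + d(B,C) - d(A,C) = 5 + 10 - 25 = 15 - 25 = -10. This is < 0, so the triangle inequality FAILS for these points (squared-Euclidean is not a metric).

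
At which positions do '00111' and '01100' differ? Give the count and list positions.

Differing positions: 2, 4, 5. Hamming distance = 3.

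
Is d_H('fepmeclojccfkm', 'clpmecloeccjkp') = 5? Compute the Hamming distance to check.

Differing positions: 1, 2, 9, 12, 14. Hamming distance = 5, so the claim is true.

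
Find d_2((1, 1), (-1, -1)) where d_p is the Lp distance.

(Σ|x_i - y_i|^2)^(1/2) = (|1 - (-1)|^2 + |1 - (-1)|^2)^(1/2)
= (2^2 + 2^2)^(1/2) = (4 + 4)^(1/2) = (8)^(1/2) ≈ 2.8284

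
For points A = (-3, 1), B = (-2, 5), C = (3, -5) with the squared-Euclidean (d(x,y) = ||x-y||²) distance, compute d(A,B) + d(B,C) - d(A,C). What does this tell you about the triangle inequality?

d(A,B) = 1² + 4² = 17, d(B,C) = 5² + 10² = 125, d(A,C) = 6² + 6² = 72.
d(A,B) + d(B,C) - d(A,C) = 17 + 125 - 72 = 142 - 72 = 70. This is ≥ 0, so the triangle inequality holds for these points.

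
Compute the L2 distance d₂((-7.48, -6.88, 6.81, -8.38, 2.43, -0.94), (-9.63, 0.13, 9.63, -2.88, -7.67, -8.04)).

√(Σ(x_i - y_i)²) = √((-7.48 - (-9.63))² + (-6.88 - 0.13)² + (6.81 - 9.63)² + (-8.38 - (-2.88))² + (2.43 - (-7.67))² + (-0.94 - (-8.04))²)
= √(2.15² + (-7.01)² + (-2.82)² + (-5.5)² + 10.1² + 7.1²) = √(4.6225 + 49.1401 + 7.9524 + 30.25 + 102.01 + 50.41) = √244.385 ≈ 15.6328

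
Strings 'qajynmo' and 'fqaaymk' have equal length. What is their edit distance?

Let D[i][j] be the edit distance between the first i characters of 'qajynmo' and the first j characters of 'fqaaymk', with D[i][0] = i, D[0][j] = j, and D[i][j] = D[i-1][j-1] if the characters match, else 1 + min(D[i-1][j], D[i][j-1], D[i-1][j-1]). Filling the table (rows: prefixes of 'qajynmo', columns: prefixes of 'fqaaymk'):
     ε  f  q  a  a  y  m  k
  ε  0  1  2  3  4  5  6  7
  q  1  1  1  2  3  4  5  6
  a  2  2  2  1  2  3  4  5
  j  3  3  3  2  2  3  4  5
  y  4  4  4  3  3  2  3  4
  n  5  5  5  4  4  3  3  4
  m  6  6  6  5  5  4  3  4
  o  7  7  7  6  6  5  4  4
The bottom-right entry gives D[7][7] = 4, so no sequence of fewer than 4 edits works. Backtracking through the table gives one optimal edit sequence (4 edits):
  qajynmo → fqajynmo (ins f @1)
  fqajynmo → fqaaynmo (sub j→a @4)
  fqaaynmo → fqaaymo (del n @6)
  fqaaymo → fqaaymk (sub o→k @7)
Edit distance = 4.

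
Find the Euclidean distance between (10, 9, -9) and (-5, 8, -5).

√(Σ(x_i - y_i)²) = √((10 - (-5))² + (9 - 8)² + (-9 - (-5))²)
= √(15² + 1² + (-4)²) = √(225 + 1 + 16) = √242 ≈ 15.5563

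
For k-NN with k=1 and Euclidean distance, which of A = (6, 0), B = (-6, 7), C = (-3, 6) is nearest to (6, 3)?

Distances: d(A) = 3, d(B) ≈ 12.6491, d(C) ≈ 9.4868. Nearest: A = (6, 0) with distance 3.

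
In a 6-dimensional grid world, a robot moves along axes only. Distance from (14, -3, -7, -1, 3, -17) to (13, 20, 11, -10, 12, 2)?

Σ|x_i - y_i| = |14 - 13| + |-3 - 20| + |-7 - 11| + |-1 - (-10)| + |3 - 12| + |-17 - 2| = 1 + 23 + 18 + 9 + 9 + 19 = 79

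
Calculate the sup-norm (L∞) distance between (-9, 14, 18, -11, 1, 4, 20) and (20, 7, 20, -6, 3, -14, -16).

max(|x_i - y_i|) = max(|-9 - 20|, |14 - 7|, |18 - 20|, |-11 - (-6)|, |1 - 3|, |4 - (-14)|, |20 - (-16)|) = max(29, 7, 2, 5, 2, 18, 36) = 36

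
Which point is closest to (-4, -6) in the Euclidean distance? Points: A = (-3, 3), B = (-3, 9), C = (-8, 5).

Distances: d(A) ≈ 9.0554, d(B) ≈ 15.0333, d(C) ≈ 11.7047. Nearest: A = (-3, 3) with distance 9.0554.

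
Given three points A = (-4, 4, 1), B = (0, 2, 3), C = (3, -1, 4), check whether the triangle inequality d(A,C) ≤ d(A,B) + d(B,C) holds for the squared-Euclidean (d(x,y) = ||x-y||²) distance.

d(A,B) = 4² + 2² + 2² = 24, d(B,C) = 3² + 3² + 1² = 19, d(A,C) = 7² + 5² + 3² = 83.
d(A,C) = 83 > 24 + 19 = 43. Triangle inequality is VIOLATED. (Squared-Euclidean is not a metric — this is a counterexample.)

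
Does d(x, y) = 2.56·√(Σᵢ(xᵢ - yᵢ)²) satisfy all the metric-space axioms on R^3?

Yes. The L2 (Euclidean) norm induces a metric on R^3, and multiplying a metric by a positive constant 2.56 > 0 preserves all four axioms: non-negativity (2.56·||x-y|| ≥ 0), identity (2.56·||x-y|| = 0 ⟺ ||x-y|| = 0 ⟺ x = y), symmetry (||x-y|| = ||y-x||), and the triangle inequality (2.56·||x-z|| ≤ 2.56·||x-y|| + 2.56·||y-z||). So d is a metric.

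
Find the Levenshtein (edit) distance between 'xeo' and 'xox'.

Let D[i][j] be the edit distance between the first i characters of 'xeo' and the first j characters of 'xox', with D[i][0] = i, D[0][j] = j, and D[i][j] = D[i-1][j-1] if the characters match, else 1 + min(D[i-1][j], D[i][j-1], D[i-1][j-1]). Filling the table (rows: prefixes of 'xeo', columns: prefixes of 'xox'):
     ε  x  o  x
  ε  0  1  2  3
  x  1  0  1  2
  e  2  1  1  2
  o  3  2  1  2
The bottom-right entry gives D[3][3] = 2, so no sequence of fewer than 2 edits works. Backtracking through the table gives one optimal edit sequence (2 edits):
  xeo → xoo (sub e→o @2)
  xoo → xox (sub o→x @3)
Edit distance = 2.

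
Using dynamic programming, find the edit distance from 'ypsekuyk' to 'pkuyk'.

Let D[i][j] be the edit distance between the first i characters of 'ypsekuyk' and the first j characters of 'pkuyk', with D[i][0] = i, D[0][j] = j, and D[i][j] = D[i-1][j-1] if the characters match, else 1 + min(D[i-1][j], D[i][j-1], D[i-1][j-1]). Filling the table (rows: prefixes of 'ypsekuyk', columns: prefixes of 'pkuyk'):
     ε  p  k  u  y  k
  ε  0  1  2  3  4  5
  y  1  1  2  3  3  4
  p  2  1  2  3  4  4
  s  3  2  2  3  4  5
  e  4  3  3  3  4  5
  k  5  4  3  4  4  4
  u  6  5  4  3  4  5
  y  7  6  5  4  3  4
  k  8  7  6  5  4  3
The bottom-right entry gives D[8][5] = 3, so no sequence of fewer than 3 edits works. Backtracking through the table gives one optimal edit sequence (3 edits):
  ypsekuyk → psekuyk (del y @1)
  psekuyk → pekuyk (del s @2)
  pekuyk → pkuyk (del e @2)
Edit distance = 3.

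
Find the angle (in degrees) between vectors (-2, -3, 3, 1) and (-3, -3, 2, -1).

With u = (-2, -3, 3, 1), v = (-3, -3, 2, -1):
u·v = (-2)·(-3) + (-3)·(-3) + 3·2 + 1·(-1) = 6 + 9 + 6 + (-1) = 20.
|u| = √((-2)² + (-3)² + 3² + 1²) = √23, |v| = √((-3)² + (-3)² + 2² + (-1)²) = √23, so |u||v| = √(23·23) = √529 = 23.
cos θ = (u·v)/(|u||v|) = 20/23 ≈ 0.869565
θ = arccos(0.869565) ≈ 29.59°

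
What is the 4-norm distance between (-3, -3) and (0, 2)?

(Σ|x_i - y_i|^4)^(1/4) = (|-3 - 0|^4 + |-3 - 2|^4)^(1/4)
= (3^4 + 5^4)^(1/4) = (81 + 625)^(1/4) = (706)^(1/4) ≈ 5.1547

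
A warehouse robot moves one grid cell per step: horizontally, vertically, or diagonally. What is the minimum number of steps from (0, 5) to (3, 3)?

max(|x_i - y_i|) = max(|0 - 3|, |5 - 3|) = max(3, 2) = 3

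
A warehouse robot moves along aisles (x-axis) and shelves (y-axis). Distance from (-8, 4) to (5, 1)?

Σ|x_i - y_i| = |-8 - 5| + |4 - 1| = 13 + 3 = 16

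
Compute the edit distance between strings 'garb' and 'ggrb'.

Let D[i][j] be the edit distance between the first i characters of 'garb' and the first j characters of 'ggrb', with D[i][0] = i, D[0][j] = j, and D[i][j] = D[i-1][j-1] if the characters match, else 1 + min(D[i-1][j], D[i][j-1], D[i-1][j-1]). Filling the table (rows: prefixes of 'garb', columns: prefixes of 'ggrb'):
     ε  g  g  r  b
  ε  0  1  2  3  4
  g  1  0  1  2  3
  a  2  1  1  2  3
  r  3  2  2  1  2
  b  4  3  3  2  1
The bottom-right entry gives D[4][4] = 1, so no sequence of fewer than 1 edit works. Backtracking through the table gives one optimal edit sequence (1 edit):
  garb → ggrb (sub a→g @2)
Edit distance = 1.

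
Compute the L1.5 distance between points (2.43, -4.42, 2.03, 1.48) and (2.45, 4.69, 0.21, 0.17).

(Σ|x_i - y_i|^1.5)^(1/1.5) = (|2.43 - 2.45|^1.5 + |-4.42 - 4.69|^1.5 + |2.03 - 0.21|^1.5 + |1.48 - 0.17|^1.5)^(1/1.5)
= (0.02^1.5 + 9.11^1.5 + 1.82^1.5 + 1.31^1.5)^(1/1.5) ≈ (0.0028 + 27.4965 + 2.4553 + 1.4994)^(1/1.5) = (31.454)^(1/1.5) ≈ 9.9644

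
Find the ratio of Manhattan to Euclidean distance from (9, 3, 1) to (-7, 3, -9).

L1 = |9 - (-7)| + |3 - 3| + |1 - (-9)| = 16 + 0 + 10 = 26
L2 = √(16² + 0² + 10²) = √356 ≈ 18.868
L1 ≥ L2 always (equality iff movement is along one axis); L1 > L2 here.
Ratio L1/L2 = 26/√356 ≈ 1.378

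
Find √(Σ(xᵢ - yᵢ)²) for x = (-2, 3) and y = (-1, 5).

√(Σ(x_i - y_i)²) = √((-2 - (-1))² + (3 - 5)²)
= √((-1)² + (-2)²) = √(1 + 4) = √5 ≈ 2.2361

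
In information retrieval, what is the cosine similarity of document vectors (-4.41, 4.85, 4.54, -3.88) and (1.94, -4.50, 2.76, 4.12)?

With u = (-4.41, 4.85, 4.54, -3.88), v = (1.94, -4.50, 2.76, 4.12):
u·v = (-4.41)·1.94 + 4.85·(-4.5) + 4.54·2.76 + (-3.88)·4.12 = (-8.5554) + (-21.825) + 12.5304 + (-15.9856) = -33.8356.
|u| = √((-4.41)² + 4.85² + 4.54² + (-3.88)²) = √(19.4481 + 23.5225 + 20.6116 + 15.0544) = √78.6366, |v| = √(1.94² + (-4.5)² + 2.76² + 4.12²) = √(3.7636 + 20.25 + 7.6176 + 16.9744) = √48.6056.
cos θ = (u·v)/(|u||v|) = -33.8356/(√78.6366·√48.6056) ≈ -0.5473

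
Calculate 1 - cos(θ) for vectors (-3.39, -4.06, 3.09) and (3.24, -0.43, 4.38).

With u = (-3.39, -4.06, 3.09), v = (3.24, -0.43, 4.38):
u·v = (-3.39)·3.24 + (-4.06)·(-0.43) + 3.09·4.38 = (-10.9836) + 1.7458 + 13.5342 = 4.2964.
|u| = √((-3.39)² + (-4.06)² + 3.09²) = √(11.4921 + 16.4836 + 9.5481) = √37.5238, |v| = √(3.24² + (-0.43)² + 4.38²) = √(10.4976 + 0.1849 + 19.1844) = √29.8669.
cos θ = (u·v)/(|u||v|) = 4.2964/(√37.5238·√29.8669) ≈ 0.1283
Cosine distance = 1 - cos θ ≈ 1 - 0.1283 = 0.8717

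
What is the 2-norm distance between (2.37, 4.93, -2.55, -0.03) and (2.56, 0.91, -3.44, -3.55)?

(Σ|x_i - y_i|^2)^(1/2) = (|2.37 - 2.56|^2 + |4.93 - 0.91|^2 + |-2.55 - (-3.44)|^2 + |-0.03 - (-3.55)|^2)^(1/2)
= (0.19^2 + 4.02^2 + 0.89^2 + 3.52^2)^(1/2) = (0.0361 + 16.1604 + 0.7921 + 12.3904)^(1/2) = (29.379)^(1/2) ≈ 5.4202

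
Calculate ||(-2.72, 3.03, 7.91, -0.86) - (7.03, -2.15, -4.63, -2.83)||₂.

√(Σ(x_i - y_i)²) = √((-2.72 - 7.03)² + (3.03 - (-2.15))² + (7.91 - (-4.63))² + (-0.86 - (-2.83))²)
= √((-9.75)² + 5.18² + 12.54² + 1.97²) = √(95.0625 + 26.8324 + 157.2516 + 3.8809) = √283.0274 ≈ 16.8234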